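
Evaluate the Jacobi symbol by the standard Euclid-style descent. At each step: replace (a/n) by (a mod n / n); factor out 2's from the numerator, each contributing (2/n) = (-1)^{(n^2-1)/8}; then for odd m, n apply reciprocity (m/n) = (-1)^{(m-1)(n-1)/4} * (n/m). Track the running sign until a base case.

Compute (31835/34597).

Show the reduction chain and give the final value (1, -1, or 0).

1

reciprocity: (31835/34597) = +1·(34597/31835) since 31835 mod 4 = 3, 34597 mod 4 = 1; sign now +1
(34597/31835) = (2762/31835)   [reduce mod 31835]
2762 = 2^1·1381; (2/31835) = -1 since 31835 mod 8 = 3, so (2762/31835) = (-1)^1·(1381/31835); sign now -1
reciprocity: (1381/31835) = +1·(31835/1381) since 1381 mod 4 = 1, 31835 mod 4 = 3; sign now -1
(31835/1381) = (72/1381)   [reduce mod 1381]
72 = 2^3·9; (2/1381) = -1 since 1381 mod 8 = 5, so (72/1381) = (-1)^3·(9/1381); sign now +1
reciprocity: (9/1381) = +1·(1381/9) since 9 mod 4 = 1, 1381 mod 4 = 1; sign now +1
(1381/9) = (4/9)   [reduce mod 9]
4 = 2^2·1; (2/9) = +1 since 9 mod 8 = 1, so (4/9) = (+1)^2·(1/9); sign now +1
(1/9) = 1; final value = sign = +1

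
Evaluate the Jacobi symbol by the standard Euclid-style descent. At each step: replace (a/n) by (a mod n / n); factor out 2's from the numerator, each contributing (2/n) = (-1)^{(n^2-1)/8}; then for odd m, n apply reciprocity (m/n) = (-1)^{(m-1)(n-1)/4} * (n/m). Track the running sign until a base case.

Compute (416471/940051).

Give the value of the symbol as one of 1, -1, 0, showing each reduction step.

reciprocity: (416471/940051) = -1·(940051/416471) since 416471 mod 4 = 3, 940051 mod 4 = 3; sign now -1
(940051/416471) = (107109/416471)   [reduce mod 416471]
reciprocity: (107109/416471) = +1·(416471/107109) since 107109 mod 4 = 1, 416471 mod 4 = 3; sign now -1
(416471/107109) = (95144/107109)   [reduce mod 107109]
95144 = 2^3·11893; (2/107109) = -1 since 107109 mod 8 = 5, so (95144/107109) = (-1)^3·(11893/107109); sign now +1
reciprocity: (11893/107109) = +1·(107109/11893) since 11893 mod 4 = 1, 107109 mod 4 = 1; sign now +1
(107109/11893) = (72/11893)   [reduce mod 11893]
72 = 2^3·9; (2/11893) = -1 since 11893 mod 8 = 5, so (72/11893) = (-1)^3·(9/11893); sign now -1
reciprocity: (9/11893) = +1·(11893/9) since 9 mod 4 = 1, 11893 mod 4 = 1; sign now -1
(11893/9) = (4/9)   [reduce mod 9]
4 = 2^2·1; (2/9) = +1 since 9 mod 8 = 1, so (4/9) = (+1)^2·(1/9); sign now -1
(1/9) = 1; final value = sign = -1

-1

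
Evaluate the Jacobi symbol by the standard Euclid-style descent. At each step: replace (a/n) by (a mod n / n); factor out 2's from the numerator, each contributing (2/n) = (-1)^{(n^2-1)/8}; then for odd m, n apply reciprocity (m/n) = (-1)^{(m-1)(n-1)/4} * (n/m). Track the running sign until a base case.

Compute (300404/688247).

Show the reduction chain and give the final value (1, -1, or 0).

1

300404 = 2^2·75101; (2/688247) = +1 since 688247 mod 8 = 7, so (300404/688247) = (+1)^2·(75101/688247); sign now +1
reciprocity: (75101/688247) = +1·(688247/75101) since 75101 mod 4 = 1, 688247 mod 4 = 3; sign now +1
(688247/75101) = (12338/75101)   [reduce mod 75101]
12338 = 2^1·6169; (2/75101) = -1 since 75101 mod 8 = 5, so (12338/75101) = (-1)^1·(6169/75101); sign now -1
reciprocity: (6169/75101) = +1·(75101/6169) since 6169 mod 4 = 1, 75101 mod 4 = 1; sign now -1
(75101/6169) = (1073/6169)   [reduce mod 6169]
reciprocity: (1073/6169) = +1·(6169/1073) since 1073 mod 4 = 1, 6169 mod 4 = 1; sign now -1
(6169/1073) = (804/1073)   [reduce mod 1073]
804 = 2^2·201; (2/1073) = +1 since 1073 mod 8 = 1, so (804/1073) = (+1)^2·(201/1073); sign now -1
reciprocity: (201/1073) = +1·(1073/201) since 201 mod 4 = 1, 1073 mod 4 = 1; sign now -1
(1073/201) = (68/201)   [reduce mod 201]
68 = 2^2·17; (2/201) = +1 since 201 mod 8 = 1, so (68/201) = (+1)^2·(17/201); sign now -1
reciprocity: (17/201) = +1·(201/17) since 17 mod 4 = 1, 201 mod 4 = 1; sign now -1
(201/17) = (14/17)   [reduce mod 17]
14 = 2^1·7; (2/17) = +1 since 17 mod 8 = 1, so (14/17) = (+1)^1·(7/17); sign now -1
reciprocity: (7/17) = +1·(17/7) since 7 mod 4 = 3, 17 mod 4 = 1; sign now -1
(17/7) = (3/7)   [reduce mod 7]
reciprocity: (3/7) = -1·(7/3) since 3 mod 4 = 3, 7 mod 4 = 3; sign now +1
(7/3) = (1/3)   [reduce mod 3]
(1/3) = 1; final value = sign = +1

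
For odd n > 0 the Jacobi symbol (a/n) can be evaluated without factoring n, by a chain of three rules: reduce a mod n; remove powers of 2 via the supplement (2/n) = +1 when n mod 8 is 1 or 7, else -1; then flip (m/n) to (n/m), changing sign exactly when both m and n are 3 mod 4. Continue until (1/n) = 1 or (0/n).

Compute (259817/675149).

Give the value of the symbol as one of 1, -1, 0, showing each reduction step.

reciprocity: (259817/675149) = +1·(675149/259817) since 259817 mod 4 = 1, 675149 mod 4 = 1; sign now +1
(675149/259817) = (155515/259817)   [reduce mod 259817]
reciprocity: (155515/259817) = +1·(259817/155515) since 155515 mod 4 = 3, 259817 mod 4 = 1; sign now +1
(259817/155515) = (104302/155515)   [reduce mod 155515]
104302 = 2^1·52151; (2/155515) = -1 since 155515 mod 8 = 3, so (104302/155515) = (-1)^1·(52151/155515); sign now -1
reciprocity: (52151/155515) = -1·(155515/52151) since 52151 mod 4 = 3, 155515 mod 4 = 3; sign now +1
(155515/52151) = (51213/52151)   [reduce mod 52151]
reciprocity: (51213/52151) = +1·(52151/51213) since 51213 mod 4 = 1, 52151 mod 4 = 3; sign now +1
(52151/51213) = (938/51213)   [reduce mod 51213]
938 = 2^1·469; (2/51213) = -1 since 51213 mod 8 = 5, so (938/51213) = (-1)^1·(469/51213); sign now -1
reciprocity: (469/51213) = +1·(51213/469) since 469 mod 4 = 1, 51213 mod 4 = 1; sign now -1
(51213/469) = (92/469)   [reduce mod 469]
92 = 2^2·23; (2/469) = -1 since 469 mod 8 = 5, so (92/469) = (-1)^2·(23/469); sign now -1
reciprocity: (23/469) = +1·(469/23) since 23 mod 4 = 3, 469 mod 4 = 1; sign now -1
(469/23) = (9/23)   [reduce mod 23]
reciprocity: (9/23) = +1·(23/9) since 9 mod 4 = 1, 23 mod 4 = 3; sign now -1
(23/9) = (5/9)   [reduce mod 9]
reciprocity: (5/9) = +1·(9/5) since 5 mod 4 = 1, 9 mod 4 = 1; sign now -1
(9/5) = (4/5)   [reduce mod 5]
4 = 2^2·1; (2/5) = -1 since 5 mod 8 = 5, so (4/5) = (-1)^2·(1/5); sign now -1
(1/5) = 1; final value = sign = -1

-1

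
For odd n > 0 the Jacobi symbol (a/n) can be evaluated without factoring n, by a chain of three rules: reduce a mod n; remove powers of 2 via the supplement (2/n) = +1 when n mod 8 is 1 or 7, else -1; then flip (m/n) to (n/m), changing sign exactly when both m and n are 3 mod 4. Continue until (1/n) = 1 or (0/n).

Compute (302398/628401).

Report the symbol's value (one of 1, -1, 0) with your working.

factor out 2^1: 302398 = 2^1·151199; with 628401 mod 8 = 1, (2/628401) = +1; sign now +1; continue with (151199/628401)
flip (151199/628401) -> (628401/151199): both odd, 151199 mod 4 = 3, 628401 mod 4 = 1, so the flip contributes +1; sign now +1
(628401/151199): 628401 mod 151199 = 23605, so (628401/151199) = (23605/151199)
flip (23605/151199) -> (151199/23605): both odd, 23605 mod 4 = 1, 151199 mod 4 = 3, so the flip contributes +1; sign now +1
(151199/23605): 151199 mod 23605 = 9569, so (151199/23605) = (9569/23605)
flip (9569/23605) -> (23605/9569): both odd, 9569 mod 4 = 1, 23605 mod 4 = 1, so the flip contributes +1; sign now +1
(23605/9569): 23605 mod 9569 = 4467, so (23605/9569) = (4467/9569)
flip (4467/9569) -> (9569/4467): both odd, 4467 mod 4 = 3, 9569 mod 4 = 1, so the flip contributes +1; sign now +1
(9569/4467): 9569 mod 4467 = 635, so (9569/4467) = (635/4467)
flip (635/4467) -> (4467/635): both odd, 635 mod 4 = 3, 4467 mod 4 = 3, so the flip contributes -1; sign now -1
(4467/635): 4467 mod 635 = 22, so (4467/635) = (22/635)
factor out 2^1: 22 = 2^1·11; with 635 mod 8 = 3, (2/635) = -1; sign now +1; continue with (11/635)
flip (11/635) -> (635/11): both odd, 11 mod 4 = 3, 635 mod 4 = 3, so the flip contributes -1; sign now -1
(635/11): 635 mod 11 = 8, so (635/11) = (8/11)
factor out 2^3: 8 = 2^3·1; with 11 mod 8 = 3, (2/11) = -1; sign now +1; continue with (1/11)
reached (1/11) = 1, so the symbol is +1

1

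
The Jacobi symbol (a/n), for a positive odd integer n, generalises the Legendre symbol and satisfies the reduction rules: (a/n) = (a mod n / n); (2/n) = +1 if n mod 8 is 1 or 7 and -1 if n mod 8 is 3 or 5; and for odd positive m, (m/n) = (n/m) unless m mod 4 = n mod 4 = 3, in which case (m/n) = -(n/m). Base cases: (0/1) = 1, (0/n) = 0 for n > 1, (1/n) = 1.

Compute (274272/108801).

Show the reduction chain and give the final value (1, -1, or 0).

(274272/108801) = (56670/108801)   [reduce mod 108801]
56670 = 2^1·28335; (2/108801) = +1 since 108801 mod 8 = 1, so (56670/108801) = (+1)^1·(28335/108801); sign now +1
reciprocity: (28335/108801) = +1·(108801/28335) since 28335 mod 4 = 3, 108801 mod 4 = 1; sign now +1
(108801/28335) = (23796/28335)   [reduce mod 28335]
23796 = 2^2·5949; (2/28335) = +1 since 28335 mod 8 = 7, so (23796/28335) = (+1)^2·(5949/28335); sign now +1
reciprocity: (5949/28335) = +1·(28335/5949) since 5949 mod 4 = 1, 28335 mod 4 = 3; sign now +1
(28335/5949) = (4539/5949)   [reduce mod 5949]
reciprocity: (4539/5949) = +1·(5949/4539) since 4539 mod 4 = 3, 5949 mod 4 = 1; sign now +1
(5949/4539) = (1410/4539)   [reduce mod 4539]
1410 = 2^1·705; (2/4539) = -1 since 4539 mod 8 = 3, so (1410/4539) = (-1)^1·(705/4539); sign now -1
reciprocity: (705/4539) = +1·(4539/705) since 705 mod 4 = 1, 4539 mod 4 = 3; sign now -1
(4539/705) = (309/705)   [reduce mod 705]
reciprocity: (309/705) = +1·(705/309) since 309 mod 4 = 1, 705 mod 4 = 1; sign now -1
(705/309) = (87/309)   [reduce mod 309]
reciprocity: (87/309) = +1·(309/87) since 87 mod 4 = 3, 309 mod 4 = 1; sign now -1
(309/87) = (48/87)   [reduce mod 87]
48 = 2^4·3; (2/87) = +1 since 87 mod 8 = 7, so (48/87) = (+1)^4·(3/87); sign now -1
reciprocity: (3/87) = -1·(87/3) since 3 mod 4 = 3, 87 mod 4 = 3; sign now +1
(87/3) = (0/3)   [reduce mod 3]
(0/3) = 0   [gcd(a, n) > 1]; final value = 0

0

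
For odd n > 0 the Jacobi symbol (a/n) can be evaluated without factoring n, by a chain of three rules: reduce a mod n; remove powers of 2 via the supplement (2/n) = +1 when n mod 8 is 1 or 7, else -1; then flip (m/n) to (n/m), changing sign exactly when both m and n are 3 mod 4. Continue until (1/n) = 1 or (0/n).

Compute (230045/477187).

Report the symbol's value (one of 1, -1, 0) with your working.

reciprocity: (230045/477187) = +1·(477187/230045) since 230045 mod 4 = 1, 477187 mod 4 = 3; sign now +1
(477187/230045) = (17097/230045)   [reduce mod 230045]
reciprocity: (17097/230045) = +1·(230045/17097) since 17097 mod 4 = 1, 230045 mod 4 = 1; sign now +1
(230045/17097) = (7784/17097)   [reduce mod 17097]
7784 = 2^3·973; (2/17097) = +1 since 17097 mod 8 = 1, so (7784/17097) = (+1)^3·(973/17097); sign now +1
reciprocity: (973/17097) = +1·(17097/973) since 973 mod 4 = 1, 17097 mod 4 = 1; sign now +1
(17097/973) = (556/973)   [reduce mod 973]
556 = 2^2·139; (2/973) = -1 since 973 mod 8 = 5, so (556/973) = (-1)^2·(139/973); sign now +1
reciprocity: (139/973) = +1·(973/139) since 139 mod 4 = 3, 973 mod 4 = 1; sign now +1
(973/139) = (0/139)   [reduce mod 139]
(0/139) = 0   [gcd(a, n) > 1]; final value = 0

0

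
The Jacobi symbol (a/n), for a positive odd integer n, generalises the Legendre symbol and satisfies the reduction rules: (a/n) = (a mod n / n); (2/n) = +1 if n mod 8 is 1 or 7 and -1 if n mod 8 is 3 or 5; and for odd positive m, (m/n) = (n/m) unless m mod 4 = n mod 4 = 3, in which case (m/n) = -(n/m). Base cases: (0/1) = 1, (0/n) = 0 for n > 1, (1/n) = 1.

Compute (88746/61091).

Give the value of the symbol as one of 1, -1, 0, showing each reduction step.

1

(88746/61091): 88746 mod 61091 = 27655, so (88746/61091) = (27655/61091)
flip (27655/61091) -> (61091/27655): both odd, 27655 mod 4 = 3, 61091 mod 4 = 3, so the flip contributes -1; sign now -1
(61091/27655): 61091 mod 27655 = 5781, so (61091/27655) = (5781/27655)
flip (5781/27655) -> (27655/5781): both odd, 5781 mod 4 = 1, 27655 mod 4 = 3, so the flip contributes +1; sign now -1
(27655/5781): 27655 mod 5781 = 4531, so (27655/5781) = (4531/5781)
flip (4531/5781) -> (5781/4531): both odd, 4531 mod 4 = 3, 5781 mod 4 = 1, so the flip contributes +1; sign now -1
(5781/4531): 5781 mod 4531 = 1250, so (5781/4531) = (1250/4531)
factor out 2^1: 1250 = 2^1·625; with 4531 mod 8 = 3, (2/4531) = -1; sign now +1; continue with (625/4531)
flip (625/4531) -> (4531/625): both odd, 625 mod 4 = 1, 4531 mod 4 = 3, so the flip contributes +1; sign now +1
(4531/625): 4531 mod 625 = 156, so (4531/625) = (156/625)
factor out 2^2: 156 = 2^2·39; with 625 mod 8 = 1, (2/625) = +1; sign now +1; continue with (39/625)
flip (39/625) -> (625/39): both odd, 39 mod 4 = 3, 625 mod 4 = 1, so the flip contributes +1; sign now +1
(625/39): 625 mod 39 = 1, so (625/39) = (1/39)
reached (1/39) = 1, so the symbol is +1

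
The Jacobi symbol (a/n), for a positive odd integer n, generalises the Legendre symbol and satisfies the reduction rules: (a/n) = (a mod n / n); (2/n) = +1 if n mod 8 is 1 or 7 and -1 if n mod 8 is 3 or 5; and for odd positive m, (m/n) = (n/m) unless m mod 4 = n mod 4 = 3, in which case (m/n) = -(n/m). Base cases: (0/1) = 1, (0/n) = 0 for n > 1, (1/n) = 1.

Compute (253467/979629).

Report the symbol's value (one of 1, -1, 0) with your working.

reciprocity: (253467/979629) = +1·(979629/253467) since 253467 mod 4 = 3, 979629 mod 4 = 1; sign now +1
(979629/253467) = (219228/253467)   [reduce mod 253467]
219228 = 2^2·54807; (2/253467) = -1 since 253467 mod 8 = 3, so (219228/253467) = (-1)^2·(54807/253467); sign now +1
reciprocity: (54807/253467) = -1·(253467/54807) since 54807 mod 4 = 3, 253467 mod 4 = 3; sign now -1
(253467/54807) = (34239/54807)   [reduce mod 54807]
reciprocity: (34239/54807) = -1·(54807/34239) since 34239 mod 4 = 3, 54807 mod 4 = 3; sign now +1
(54807/34239) = (20568/34239)   [reduce mod 34239]
20568 = 2^3·2571; (2/34239) = +1 since 34239 mod 8 = 7, so (20568/34239) = (+1)^3·(2571/34239); sign now +1
reciprocity: (2571/34239) = -1·(34239/2571) since 2571 mod 4 = 3, 34239 mod 4 = 3; sign now -1
(34239/2571) = (816/2571)   [reduce mod 2571]
816 = 2^4·51; (2/2571) = -1 since 2571 mod 8 = 3, so (816/2571) = (-1)^4·(51/2571); sign now -1
reciprocity: (51/2571) = -1·(2571/51) since 51 mod 4 = 3, 2571 mod 4 = 3; sign now +1
(2571/51) = (21/51)   [reduce mod 51]
reciprocity: (21/51) = +1·(51/21) since 21 mod 4 = 1, 51 mod 4 = 3; sign now +1
(51/21) = (9/21)   [reduce mod 21]
reciprocity: (9/21) = +1·(21/9) since 9 mod 4 = 1, 21 mod 4 = 1; sign now +1
(21/9) = (3/9)   [reduce mod 9]
reciprocity: (3/9) = +1·(9/3) since 3 mod 4 = 3, 9 mod 4 = 1; sign now +1
(9/3) = (0/3)   [reduce mod 3]
(0/3) = 0   [gcd(a, n) > 1]; final value = 0

0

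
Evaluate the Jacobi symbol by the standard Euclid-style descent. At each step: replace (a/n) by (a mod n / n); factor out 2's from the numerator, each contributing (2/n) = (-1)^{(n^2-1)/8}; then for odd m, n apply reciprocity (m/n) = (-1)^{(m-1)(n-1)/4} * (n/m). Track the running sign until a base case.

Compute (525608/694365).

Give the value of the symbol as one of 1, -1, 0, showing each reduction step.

-1

525608 = 2^3·65701; (2/694365) = -1 since 694365 mod 8 = 5, so (525608/694365) = (-1)^3·(65701/694365); sign now -1
reciprocity: (65701/694365) = +1·(694365/65701) since 65701 mod 4 = 1, 694365 mod 4 = 1; sign now -1
(694365/65701) = (37355/65701)   [reduce mod 65701]
reciprocity: (37355/65701) = +1·(65701/37355) since 37355 mod 4 = 3, 65701 mod 4 = 1; sign now -1
(65701/37355) = (28346/37355)   [reduce mod 37355]
28346 = 2^1·14173; (2/37355) = -1 since 37355 mod 8 = 3, so (28346/37355) = (-1)^1·(14173/37355); sign now +1
reciprocity: (14173/37355) = +1·(37355/14173) since 14173 mod 4 = 1, 37355 mod 4 = 3; sign now +1
(37355/14173) = (9009/14173)   [reduce mod 14173]
reciprocity: (9009/14173) = +1·(14173/9009) since 9009 mod 4 = 1, 14173 mod 4 = 1; sign now +1
(14173/9009) = (5164/9009)   [reduce mod 9009]
5164 = 2^2·1291; (2/9009) = +1 since 9009 mod 8 = 1, so (5164/9009) = (+1)^2·(1291/9009); sign now +1
reciprocity: (1291/9009) = +1·(9009/1291) since 1291 mod 4 = 3, 9009 mod 4 = 1; sign now +1
(9009/1291) = (1263/1291)   [reduce mod 1291]
reciprocity: (1263/1291) = -1·(1291/1263) since 1263 mod 4 = 3, 1291 mod 4 = 3; sign now -1
(1291/1263) = (28/1263)   [reduce mod 1263]
28 = 2^2·7; (2/1263) = +1 since 1263 mod 8 = 7, so (28/1263) = (+1)^2·(7/1263); sign now -1
reciprocity: (7/1263) = -1·(1263/7) since 7 mod 4 = 3, 1263 mod 4 = 3; sign now +1
(1263/7) = (3/7)   [reduce mod 7]
reciprocity: (3/7) = -1·(7/3) since 3 mod 4 = 3, 7 mod 4 = 3; sign now -1
(7/3) = (1/3)   [reduce mod 3]
(1/3) = 1; final value = sign = -1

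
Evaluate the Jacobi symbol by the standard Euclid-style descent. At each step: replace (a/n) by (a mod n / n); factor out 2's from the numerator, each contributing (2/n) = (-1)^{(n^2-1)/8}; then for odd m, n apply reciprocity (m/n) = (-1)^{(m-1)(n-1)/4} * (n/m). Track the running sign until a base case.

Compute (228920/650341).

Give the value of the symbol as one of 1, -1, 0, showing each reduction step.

1

factor out 2^3: 228920 = 2^3·28615; with 650341 mod 8 = 5, (2/650341) = -1; sign now -1; continue with (28615/650341)
flip (28615/650341) -> (650341/28615): both odd, 28615 mod 4 = 3, 650341 mod 4 = 1, so the flip contributes +1; sign now -1
(650341/28615): 650341 mod 28615 = 20811, so (650341/28615) = (20811/28615)
flip (20811/28615) -> (28615/20811): both odd, 20811 mod 4 = 3, 28615 mod 4 = 3, so the flip contributes -1; sign now +1
(28615/20811): 28615 mod 20811 = 7804, so (28615/20811) = (7804/20811)
factor out 2^2: 7804 = 2^2·1951; with 20811 mod 8 = 3, (2/20811) = -1; sign now +1; continue with (1951/20811)
flip (1951/20811) -> (20811/1951): both odd, 1951 mod 4 = 3, 20811 mod 4 = 3, so the flip contributes -1; sign now -1
(20811/1951): 20811 mod 1951 = 1301, so (20811/1951) = (1301/1951)
flip (1301/1951) -> (1951/1301): both odd, 1301 mod 4 = 1, 1951 mod 4 = 3, so the flip contributes +1; sign now -1
(1951/1301): 1951 mod 1301 = 650, so (1951/1301) = (650/1301)
factor out 2^1: 650 = 2^1·325; with 1301 mod 8 = 5, (2/1301) = -1; sign now +1; continue with (325/1301)
flip (325/1301) -> (1301/325): both odd, 325 mod 4 = 1, 1301 mod 4 = 1, so the flip contributes +1; sign now +1
(1301/325): 1301 mod 325 = 1, so (1301/325) = (1/325)
reached (1/325) = 1, so the symbol is +1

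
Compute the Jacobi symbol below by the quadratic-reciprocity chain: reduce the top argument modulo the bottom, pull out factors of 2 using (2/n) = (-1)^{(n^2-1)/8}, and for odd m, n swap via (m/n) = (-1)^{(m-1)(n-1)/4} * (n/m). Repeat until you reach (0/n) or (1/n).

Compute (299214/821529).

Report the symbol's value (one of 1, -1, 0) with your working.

factor out 2^1: 299214 = 2^1·149607; with 821529 mod 8 = 1, (2/821529) = +1; sign now +1; continue with (149607/821529)
flip (149607/821529) -> (821529/149607): both odd, 149607 mod 4 = 3, 821529 mod 4 = 1, so the flip contributes +1; sign now +1
(821529/149607): 821529 mod 149607 = 73494, so (821529/149607) = (73494/149607)
factor out 2^1: 73494 = 2^1·36747; with 149607 mod 8 = 7, (2/149607) = +1; sign now +1; continue with (36747/149607)
flip (36747/149607) -> (149607/36747): both odd, 36747 mod 4 = 3, 149607 mod 4 = 3, so the flip contributes -1; sign now -1
(149607/36747): 149607 mod 36747 = 2619, so (149607/36747) = (2619/36747)
flip (2619/36747) -> (36747/2619): both odd, 2619 mod 4 = 3, 36747 mod 4 = 3, so the flip contributes -1; sign now +1
(36747/2619): 36747 mod 2619 = 81, so (36747/2619) = (81/2619)
flip (81/2619) -> (2619/81): both odd, 81 mod 4 = 1, 2619 mod 4 = 3, so the flip contributes +1; sign now +1
(2619/81): 2619 mod 81 = 27, so (2619/81) = (27/81)
flip (27/81) -> (81/27): both odd, 27 mod 4 = 3, 81 mod 4 = 1, so the flip contributes +1; sign now +1
(81/27): 81 mod 27 = 0, so (81/27) = (0/27)
reached (0/27); gcd(a, n) > 1, so (0/27) = 0 and the symbol is 0

0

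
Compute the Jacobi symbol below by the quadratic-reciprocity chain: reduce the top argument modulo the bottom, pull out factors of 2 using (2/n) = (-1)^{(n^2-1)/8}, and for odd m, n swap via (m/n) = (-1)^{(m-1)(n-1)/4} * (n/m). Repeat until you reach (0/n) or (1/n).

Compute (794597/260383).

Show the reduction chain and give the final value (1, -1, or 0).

(794597/260383): 794597 mod 260383 = 13448, so (794597/260383) = (13448/260383)
factor out 2^3: 13448 = 2^3·1681; with 260383 mod 8 = 7, (2/260383) = +1; sign now +1; continue with (1681/260383)
flip (1681/260383) -> (260383/1681): both odd, 1681 mod 4 = 1, 260383 mod 4 = 3, so the flip contributes +1; sign now +1
(260383/1681): 260383 mod 1681 = 1509, so (260383/1681) = (1509/1681)
flip (1509/1681) -> (1681/1509): both odd, 1509 mod 4 = 1, 1681 mod 4 = 1, so the flip contributes +1; sign now +1
(1681/1509): 1681 mod 1509 = 172, so (1681/1509) = (172/1509)
factor out 2^2: 172 = 2^2·43; with 1509 mod 8 = 5, (2/1509) = -1; sign now +1; continue with (43/1509)
flip (43/1509) -> (1509/43): both odd, 43 mod 4 = 3, 1509 mod 4 = 1, so the flip contributes +1; sign now +1
(1509/43): 1509 mod 43 = 4, so (1509/43) = (4/43)
factor out 2^2: 4 = 2^2·1; with 43 mod 8 = 3, (2/43) = -1; sign now +1; continue with (1/43)
reached (1/43) = 1, so the symbol is +1

1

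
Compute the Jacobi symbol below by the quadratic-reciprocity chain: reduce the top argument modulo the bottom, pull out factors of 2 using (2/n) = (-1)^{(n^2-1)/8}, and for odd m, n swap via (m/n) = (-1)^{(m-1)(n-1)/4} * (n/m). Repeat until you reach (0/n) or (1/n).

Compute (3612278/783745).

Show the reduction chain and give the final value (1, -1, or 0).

1

(3612278/783745) = (477298/783745)   [reduce mod 783745]
477298 = 2^1·238649; (2/783745) = +1 since 783745 mod 8 = 1, so (477298/783745) = (+1)^1·(238649/783745); sign now +1
reciprocity: (238649/783745) = +1·(783745/238649) since 238649 mod 4 = 1, 783745 mod 4 = 1; sign now +1
(783745/238649) = (67798/238649)   [reduce mod 238649]
67798 = 2^1·33899; (2/238649) = +1 since 238649 mod 8 = 1, so (67798/238649) = (+1)^1·(33899/238649); sign now +1
reciprocity: (33899/238649) = +1·(238649/33899) since 33899 mod 4 = 3, 238649 mod 4 = 1; sign now +1
(238649/33899) = (1356/33899)   [reduce mod 33899]
1356 = 2^2·339; (2/33899) = -1 since 33899 mod 8 = 3, so (1356/33899) = (-1)^2·(339/33899); sign now +1
reciprocity: (339/33899) = -1·(33899/339) since 339 mod 4 = 3, 33899 mod 4 = 3; sign now -1
(33899/339) = (338/339)   [reduce mod 339]
338 = 2^1·169; (2/339) = -1 since 339 mod 8 = 3, so (338/339) = (-1)^1·(169/339); sign now +1
reciprocity: (169/339) = +1·(339/169) since 169 mod 4 = 1, 339 mod 4 = 3; sign now +1
(339/169) = (1/169)   [reduce mod 169]
(1/169) = 1; final value = sign = +1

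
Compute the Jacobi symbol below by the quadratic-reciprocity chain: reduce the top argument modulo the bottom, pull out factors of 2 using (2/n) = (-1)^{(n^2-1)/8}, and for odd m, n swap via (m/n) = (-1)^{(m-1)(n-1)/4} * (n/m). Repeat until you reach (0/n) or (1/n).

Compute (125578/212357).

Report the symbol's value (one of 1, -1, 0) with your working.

-1

factor out 2^1: 125578 = 2^1·62789; with 212357 mod 8 = 5, (2/212357) = -1; sign now -1; continue with (62789/212357)
flip (62789/212357) -> (212357/62789): both odd, 62789 mod 4 = 1, 212357 mod 4 = 1, so the flip contributes +1; sign now -1
(212357/62789): 212357 mod 62789 = 23990, so (212357/62789) = (23990/62789)
factor out 2^1: 23990 = 2^1·11995; with 62789 mod 8 = 5, (2/62789) = -1; sign now +1; continue with (11995/62789)
flip (11995/62789) -> (62789/11995): both odd, 11995 mod 4 = 3, 62789 mod 4 = 1, so the flip contributes +1; sign now +1
(62789/11995): 62789 mod 11995 = 2814, so (62789/11995) = (2814/11995)
factor out 2^1: 2814 = 2^1·1407; with 11995 mod 8 = 3, (2/11995) = -1; sign now -1; continue with (1407/11995)
flip (1407/11995) -> (11995/1407): both odd, 1407 mod 4 = 3, 11995 mod 4 = 3, so the flip contributes -1; sign now +1
(11995/1407): 11995 mod 1407 = 739, so (11995/1407) = (739/1407)
flip (739/1407) -> (1407/739): both odd, 739 mod 4 = 3, 1407 mod 4 = 3, so the flip contributes -1; sign now -1
(1407/739): 1407 mod 739 = 668, so (1407/739) = (668/739)
factor out 2^2: 668 = 2^2·167; with 739 mod 8 = 3, (2/739) = -1; sign now -1; continue with (167/739)
flip (167/739) -> (739/167): both odd, 167 mod 4 = 3, 739 mod 4 = 3, so the flip contributes -1; sign now +1
(739/167): 739 mod 167 = 71, so (739/167) = (71/167)
flip (71/167) -> (167/71): both odd, 71 mod 4 = 3, 167 mod 4 = 3, so the flip contributes -1; sign now -1
(167/71): 167 mod 71 = 25, so (167/71) = (25/71)
flip (25/71) -> (71/25): both odd, 25 mod 4 = 1, 71 mod 4 = 3, so the flip contributes +1; sign now -1
(71/25): 71 mod 25 = 21, so (71/25) = (21/25)
flip (21/25) -> (25/21): both odd, 21 mod 4 = 1, 25 mod 4 = 1, so the flip contributes +1; sign now -1
(25/21): 25 mod 21 = 4, so (25/21) = (4/21)
factor out 2^2: 4 = 2^2·1; with 21 mod 8 = 5, (2/21) = -1; sign now -1; continue with (1/21)
reached (1/21) = 1, so the symbol is -1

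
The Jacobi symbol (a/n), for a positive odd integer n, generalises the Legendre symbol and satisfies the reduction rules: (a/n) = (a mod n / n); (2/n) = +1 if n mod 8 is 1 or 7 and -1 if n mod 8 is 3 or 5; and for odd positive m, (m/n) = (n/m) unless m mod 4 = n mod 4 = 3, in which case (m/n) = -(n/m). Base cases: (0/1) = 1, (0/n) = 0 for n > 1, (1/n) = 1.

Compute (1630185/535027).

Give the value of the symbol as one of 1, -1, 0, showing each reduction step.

(1630185/535027) = (25104/535027)   [reduce mod 535027]
25104 = 2^4·1569; (2/535027) = -1 since 535027 mod 8 = 3, so (25104/535027) = (-1)^4·(1569/535027); sign now +1
reciprocity: (1569/535027) = +1·(535027/1569) since 1569 mod 4 = 1, 535027 mod 4 = 3; sign now +1
(535027/1569) = (1567/1569)   [reduce mod 1569]
reciprocity: (1567/1569) = +1·(1569/1567) since 1567 mod 4 = 3, 1569 mod 4 = 1; sign now +1
(1569/1567) = (2/1567)   [reduce mod 1567]
2 = 2^1·1; (2/1567) = +1 since 1567 mod 8 = 7, so (2/1567) = (+1)^1·(1/1567); sign now +1
(1/1567) = 1; final value = sign = +1

1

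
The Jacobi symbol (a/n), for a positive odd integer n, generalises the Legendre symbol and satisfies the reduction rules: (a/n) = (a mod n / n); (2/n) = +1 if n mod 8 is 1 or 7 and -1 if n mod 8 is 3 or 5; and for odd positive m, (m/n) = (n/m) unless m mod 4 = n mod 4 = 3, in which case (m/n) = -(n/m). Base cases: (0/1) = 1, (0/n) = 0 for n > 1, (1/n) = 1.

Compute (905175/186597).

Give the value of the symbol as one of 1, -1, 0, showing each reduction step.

0

(905175/186597): 905175 mod 186597 = 158787, so (905175/186597) = (158787/186597)
flip (158787/186597) -> (186597/158787): both odd, 158787 mod 4 = 3, 186597 mod 4 = 1, so the flip contributes +1; sign now +1
(186597/158787): 186597 mod 158787 = 27810, so (186597/158787) = (27810/158787)
factor out 2^1: 27810 = 2^1·13905; with 158787 mod 8 = 3, (2/158787) = -1; sign now -1; continue with (13905/158787)
flip (13905/158787) -> (158787/13905): both odd, 13905 mod 4 = 1, 158787 mod 4 = 3, so the flip contributes +1; sign now -1
(158787/13905): 158787 mod 13905 = 5832, so (158787/13905) = (5832/13905)
factor out 2^3: 5832 = 2^3·729; with 13905 mod 8 = 1, (2/13905) = +1; sign now -1; continue with (729/13905)
flip (729/13905) -> (13905/729): both odd, 729 mod 4 = 1, 13905 mod 4 = 1, so the flip contributes +1; sign now -1
(13905/729): 13905 mod 729 = 54, so (13905/729) = (54/729)
factor out 2^1: 54 = 2^1·27; with 729 mod 8 = 1, (2/729) = +1; sign now -1; continue with (27/729)
flip (27/729) -> (729/27): both odd, 27 mod 4 = 3, 729 mod 4 = 1, so the flip contributes +1; sign now -1
(729/27): 729 mod 27 = 0, so (729/27) = (0/27)
reached (0/27); gcd(a, n) > 1, so (0/27) = 0 and the symbol is 0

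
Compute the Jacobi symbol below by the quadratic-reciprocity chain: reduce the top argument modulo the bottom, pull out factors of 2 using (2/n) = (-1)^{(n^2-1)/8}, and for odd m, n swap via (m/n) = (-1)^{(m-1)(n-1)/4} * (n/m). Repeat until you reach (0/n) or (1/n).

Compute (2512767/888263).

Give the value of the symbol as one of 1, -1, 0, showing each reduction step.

-1

(2512767/888263) = (736241/888263)   [reduce mod 888263]
reciprocity: (736241/888263) = +1·(888263/736241) since 736241 mod 4 = 1, 888263 mod 4 = 3; sign now +1
(888263/736241) = (152022/736241)   [reduce mod 736241]
152022 = 2^1·76011; (2/736241) = +1 since 736241 mod 8 = 1, so (152022/736241) = (+1)^1·(76011/736241); sign now +1
reciprocity: (76011/736241) = +1·(736241/76011) since 76011 mod 4 = 3, 736241 mod 4 = 1; sign now +1
(736241/76011) = (52142/76011)   [reduce mod 76011]
52142 = 2^1·26071; (2/76011) = -1 since 76011 mod 8 = 3, so (52142/76011) = (-1)^1·(26071/76011); sign now -1
reciprocity: (26071/76011) = -1·(76011/26071) since 26071 mod 4 = 3, 76011 mod 4 = 3; sign now +1
(76011/26071) = (23869/26071)   [reduce mod 26071]
reciprocity: (23869/26071) = +1·(26071/23869) since 23869 mod 4 = 1, 26071 mod 4 = 3; sign now +1
(26071/23869) = (2202/23869)   [reduce mod 23869]
2202 = 2^1·1101; (2/23869) = -1 since 23869 mod 8 = 5, so (2202/23869) = (-1)^1·(1101/23869); sign now -1
reciprocity: (1101/23869) = +1·(23869/1101) since 1101 mod 4 = 1, 23869 mod 4 = 1; sign now -1
(23869/1101) = (748/1101)   [reduce mod 1101]
748 = 2^2·187; (2/1101) = -1 since 1101 mod 8 = 5, so (748/1101) = (-1)^2·(187/1101); sign now -1
reciprocity: (187/1101) = +1·(1101/187) since 187 mod 4 = 3, 1101 mod 4 = 1; sign now -1
(1101/187) = (166/187)   [reduce mod 187]
166 = 2^1·83; (2/187) = -1 since 187 mod 8 = 3, so (166/187) = (-1)^1·(83/187); sign now +1
reciprocity: (83/187) = -1·(187/83) since 83 mod 4 = 3, 187 mod 4 = 3; sign now -1
(187/83) = (21/83)   [reduce mod 83]
reciprocity: (21/83) = +1·(83/21) since 21 mod 4 = 1, 83 mod 4 = 3; sign now -1
(83/21) = (20/21)   [reduce mod 21]
20 = 2^2·5; (2/21) = -1 since 21 mod 8 = 5, so (20/21) = (-1)^2·(5/21); sign now -1
reciprocity: (5/21) = +1·(21/5) since 5 mod 4 = 1, 21 mod 4 = 1; sign now -1
(21/5) = (1/5)   [reduce mod 5]
(1/5) = 1; final value = sign = -1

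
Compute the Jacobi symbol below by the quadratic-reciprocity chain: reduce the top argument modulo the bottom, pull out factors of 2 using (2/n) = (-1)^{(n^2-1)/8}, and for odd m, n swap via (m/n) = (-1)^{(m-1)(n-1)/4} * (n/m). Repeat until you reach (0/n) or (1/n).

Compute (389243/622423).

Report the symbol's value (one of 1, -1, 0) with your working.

reciprocity: (389243/622423) = -1·(622423/389243) since 389243 mod 4 = 3, 622423 mod 4 = 3; sign now -1
(622423/389243) = (233180/389243)   [reduce mod 389243]
233180 = 2^2·58295; (2/389243) = -1 since 389243 mod 8 = 3, so (233180/389243) = (-1)^2·(58295/389243); sign now -1
reciprocity: (58295/389243) = -1·(389243/58295) since 58295 mod 4 = 3, 389243 mod 4 = 3; sign now +1
(389243/58295) = (39473/58295)   [reduce mod 58295]
reciprocity: (39473/58295) = +1·(58295/39473) since 39473 mod 4 = 1, 58295 mod 4 = 3; sign now +1
(58295/39473) = (18822/39473)   [reduce mod 39473]
18822 = 2^1·9411; (2/39473) = +1 since 39473 mod 8 = 1, so (18822/39473) = (+1)^1·(9411/39473); sign now +1
reciprocity: (9411/39473) = +1·(39473/9411) since 9411 mod 4 = 3, 39473 mod 4 = 1; sign now +1
(39473/9411) = (1829/9411)   [reduce mod 9411]
reciprocity: (1829/9411) = +1·(9411/1829) since 1829 mod 4 = 1, 9411 mod 4 = 3; sign now +1
(9411/1829) = (266/1829)   [reduce mod 1829]
266 = 2^1·133; (2/1829) = -1 since 1829 mod 8 = 5, so (266/1829) = (-1)^1·(133/1829); sign now -1
reciprocity: (133/1829) = +1·(1829/133) since 133 mod 4 = 1, 1829 mod 4 = 1; sign now -1
(1829/133) = (100/133)   [reduce mod 133]
100 = 2^2·25; (2/133) = -1 since 133 mod 8 = 5, so (100/133) = (-1)^2·(25/133); sign now -1
reciprocity: (25/133) = +1·(133/25) since 25 mod 4 = 1, 133 mod 4 = 1; sign now -1
(133/25) = (8/25)   [reduce mod 25]
8 = 2^3·1; (2/25) = +1 since 25 mod 8 = 1, so (8/25) = (+1)^3·(1/25); sign now -1
(1/25) = 1; final value = sign = -1

-1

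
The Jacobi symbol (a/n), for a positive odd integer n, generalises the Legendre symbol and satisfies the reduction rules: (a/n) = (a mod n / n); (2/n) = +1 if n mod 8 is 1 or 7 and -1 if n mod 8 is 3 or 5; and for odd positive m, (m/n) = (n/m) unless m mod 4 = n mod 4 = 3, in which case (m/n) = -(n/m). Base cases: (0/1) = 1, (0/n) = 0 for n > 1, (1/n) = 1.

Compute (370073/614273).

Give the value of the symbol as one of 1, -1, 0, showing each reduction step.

reciprocity: (370073/614273) = +1·(614273/370073) since 370073 mod 4 = 1, 614273 mod 4 = 1; sign now +1
(614273/370073) = (244200/370073)   [reduce mod 370073]
244200 = 2^3·30525; (2/370073) = +1 since 370073 mod 8 = 1, so (244200/370073) = (+1)^3·(30525/370073); sign now +1
reciprocity: (30525/370073) = +1·(370073/30525) since 30525 mod 4 = 1, 370073 mod 4 = 1; sign now +1
(370073/30525) = (3773/30525)   [reduce mod 30525]
reciprocity: (3773/30525) = +1·(30525/3773) since 3773 mod 4 = 1, 30525 mod 4 = 1; sign now +1
(30525/3773) = (341/3773)   [reduce mod 3773]
reciprocity: (341/3773) = +1·(3773/341) since 341 mod 4 = 1, 3773 mod 4 = 1; sign now +1
(3773/341) = (22/341)   [reduce mod 341]
22 = 2^1·11; (2/341) = -1 since 341 mod 8 = 5, so (22/341) = (-1)^1·(11/341); sign now -1
reciprocity: (11/341) = +1·(341/11) since 11 mod 4 = 3, 341 mod 4 = 1; sign now -1
(341/11) = (0/11)   [reduce mod 11]
(0/11) = 0   [gcd(a, n) > 1]; final value = 0

0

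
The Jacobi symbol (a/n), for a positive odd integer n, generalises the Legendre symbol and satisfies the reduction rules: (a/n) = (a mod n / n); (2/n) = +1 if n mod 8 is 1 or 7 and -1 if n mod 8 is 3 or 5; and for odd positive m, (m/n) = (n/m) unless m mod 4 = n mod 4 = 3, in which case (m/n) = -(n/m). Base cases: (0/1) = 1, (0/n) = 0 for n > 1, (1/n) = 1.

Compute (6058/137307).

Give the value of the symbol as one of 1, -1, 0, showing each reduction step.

1

6058 = 2^1·3029; (2/137307) = -1 since 137307 mod 8 = 3, so (6058/137307) = (-1)^1·(3029/137307); sign now -1
reciprocity: (3029/137307) = +1·(137307/3029) since 3029 mod 4 = 1, 137307 mod 4 = 3; sign now -1
(137307/3029) = (1002/3029)   [reduce mod 3029]
1002 = 2^1·501; (2/3029) = -1 since 3029 mod 8 = 5, so (1002/3029) = (-1)^1·(501/3029); sign now +1
reciprocity: (501/3029) = +1·(3029/501) since 501 mod 4 = 1, 3029 mod 4 = 1; sign now +1
(3029/501) = (23/501)   [reduce mod 501]
reciprocity: (23/501) = +1·(501/23) since 23 mod 4 = 3, 501 mod 4 = 1; sign now +1
(501/23) = (18/23)   [reduce mod 23]
18 = 2^1·9; (2/23) = +1 since 23 mod 8 = 7, so (18/23) = (+1)^1·(9/23); sign now +1
reciprocity: (9/23) = +1·(23/9) since 9 mod 4 = 1, 23 mod 4 = 3; sign now +1
(23/9) = (5/9)   [reduce mod 9]
reciprocity: (5/9) = +1·(9/5) since 5 mod 4 = 1, 9 mod 4 = 1; sign now +1
(9/5) = (4/5)   [reduce mod 5]
4 = 2^2·1; (2/5) = -1 since 5 mod 8 = 5, so (4/5) = (-1)^2·(1/5); sign now +1
(1/5) = 1; final value = sign = +1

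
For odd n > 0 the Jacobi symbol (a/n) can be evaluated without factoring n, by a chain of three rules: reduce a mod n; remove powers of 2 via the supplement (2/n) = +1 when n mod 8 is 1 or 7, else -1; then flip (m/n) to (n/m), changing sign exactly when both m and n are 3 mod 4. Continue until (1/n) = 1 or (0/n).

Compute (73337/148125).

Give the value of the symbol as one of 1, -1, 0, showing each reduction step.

flip (73337/148125) -> (148125/73337): both odd, 73337 mod 4 = 1, 148125 mod 4 = 1, so the flip contributes +1; sign now +1
(148125/73337): 148125 mod 73337 = 1451, so (148125/73337) = (1451/73337)
flip (1451/73337) -> (73337/1451): both odd, 1451 mod 4 = 3, 73337 mod 4 = 1, so the flip contributes +1; sign now +1
(73337/1451): 73337 mod 1451 = 787, so (73337/1451) = (787/1451)
flip (787/1451) -> (1451/787): both odd, 787 mod 4 = 3, 1451 mod 4 = 3, so the flip contributes -1; sign now -1
(1451/787): 1451 mod 787 = 664, so (1451/787) = (664/787)
factor out 2^3: 664 = 2^3·83; with 787 mod 8 = 3, (2/787) = -1; sign now +1; continue with (83/787)
flip (83/787) -> (787/83): both odd, 83 mod 4 = 3, 787 mod 4 = 3, so the flip contributes -1; sign now -1
(787/83): 787 mod 83 = 40, so (787/83) = (40/83)
factor out 2^3: 40 = 2^3·5; with 83 mod 8 = 3, (2/83) = -1; sign now +1; continue with (5/83)
flip (5/83) -> (83/5): both odd, 5 mod 4 = 1, 83 mod 4 = 3, so the flip contributes +1; sign now +1
(83/5): 83 mod 5 = 3, so (83/5) = (3/5)
flip (3/5) -> (5/3): both odd, 3 mod 4 = 3, 5 mod 4 = 1, so the flip contributes +1; sign now +1
(5/3): 5 mod 3 = 2, so (5/3) = (2/3)
factor out 2^1: 2 = 2^1·1; with 3 mod 8 = 3, (2/3) = -1; sign now -1; continue with (1/3)
reached (1/3) = 1, so the symbol is -1

-1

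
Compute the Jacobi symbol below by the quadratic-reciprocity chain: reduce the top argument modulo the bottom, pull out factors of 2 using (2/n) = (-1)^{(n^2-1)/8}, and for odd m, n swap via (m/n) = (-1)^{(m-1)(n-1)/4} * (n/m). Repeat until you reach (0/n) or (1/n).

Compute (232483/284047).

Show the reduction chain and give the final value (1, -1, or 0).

reciprocity: (232483/284047) = -1·(284047/232483) since 232483 mod 4 = 3, 284047 mod 4 = 3; sign now -1
(284047/232483) = (51564/232483)   [reduce mod 232483]
51564 = 2^2·12891; (2/232483) = -1 since 232483 mod 8 = 3, so (51564/232483) = (-1)^2·(12891/232483); sign now -1
reciprocity: (12891/232483) = -1·(232483/12891) since 12891 mod 4 = 3, 232483 mod 4 = 3; sign now +1
(232483/12891) = (445/12891)   [reduce mod 12891]
reciprocity: (445/12891) = +1·(12891/445) since 445 mod 4 = 1, 12891 mod 4 = 3; sign now +1
(12891/445) = (431/445)   [reduce mod 445]
reciprocity: (431/445) = +1·(445/431) since 431 mod 4 = 3, 445 mod 4 = 1; sign now +1
(445/431) = (14/431)   [reduce mod 431]
14 = 2^1·7; (2/431) = +1 since 431 mod 8 = 7, so (14/431) = (+1)^1·(7/431); sign now +1
reciprocity: (7/431) = -1·(431/7) since 7 mod 4 = 3, 431 mod 4 = 3; sign now -1
(431/7) = (4/7)   [reduce mod 7]
4 = 2^2·1; (2/7) = +1 since 7 mod 8 = 7, so (4/7) = (+1)^2·(1/7); sign now -1
(1/7) = 1; final value = sign = -1

-1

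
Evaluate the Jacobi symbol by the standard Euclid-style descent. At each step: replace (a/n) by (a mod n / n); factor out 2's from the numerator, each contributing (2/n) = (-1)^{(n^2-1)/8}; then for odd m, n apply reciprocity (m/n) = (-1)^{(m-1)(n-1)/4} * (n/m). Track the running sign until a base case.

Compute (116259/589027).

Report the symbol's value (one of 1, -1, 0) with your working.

reciprocity: (116259/589027) = -1·(589027/116259) since 116259 mod 4 = 3, 589027 mod 4 = 3; sign now -1
(589027/116259) = (7732/116259)   [reduce mod 116259]
7732 = 2^2·1933; (2/116259) = -1 since 116259 mod 8 = 3, so (7732/116259) = (-1)^2·(1933/116259); sign now -1
reciprocity: (1933/116259) = +1·(116259/1933) since 1933 mod 4 = 1, 116259 mod 4 = 3; sign now -1
(116259/1933) = (279/1933)   [reduce mod 1933]
reciprocity: (279/1933) = +1·(1933/279) since 279 mod 4 = 3, 1933 mod 4 = 1; sign now -1
(1933/279) = (259/279)   [reduce mod 279]
reciprocity: (259/279) = -1·(279/259) since 259 mod 4 = 3, 279 mod 4 = 3; sign now +1
(279/259) = (20/259)   [reduce mod 259]
20 = 2^2·5; (2/259) = -1 since 259 mod 8 = 3, so (20/259) = (-1)^2·(5/259); sign now +1
reciprocity: (5/259) = +1·(259/5) since 5 mod 4 = 1, 259 mod 4 = 3; sign now +1
(259/5) = (4/5)   [reduce mod 5]
4 = 2^2·1; (2/5) = -1 since 5 mod 8 = 5, so (4/5) = (-1)^2·(1/5); sign now +1
(1/5) = 1; final value = sign = +1

1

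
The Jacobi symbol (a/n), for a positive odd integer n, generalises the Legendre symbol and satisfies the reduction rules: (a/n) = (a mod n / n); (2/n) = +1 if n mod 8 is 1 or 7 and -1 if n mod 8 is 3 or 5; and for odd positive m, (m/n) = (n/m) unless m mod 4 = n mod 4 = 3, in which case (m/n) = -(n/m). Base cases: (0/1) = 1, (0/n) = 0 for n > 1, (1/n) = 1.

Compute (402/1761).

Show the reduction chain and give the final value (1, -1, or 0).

402 = 2^1·201; (2/1761) = +1 since 1761 mod 8 = 1, so (402/1761) = (+1)^1·(201/1761); sign now +1
reciprocity: (201/1761) = +1·(1761/201) since 201 mod 4 = 1, 1761 mod 4 = 1; sign now +1
(1761/201) = (153/201)   [reduce mod 201]
reciprocity: (153/201) = +1·(201/153) since 153 mod 4 = 1, 201 mod 4 = 1; sign now +1
(201/153) = (48/153)   [reduce mod 153]
48 = 2^4·3; (2/153) = +1 since 153 mod 8 = 1, so (48/153) = (+1)^4·(3/153); sign now +1
reciprocity: (3/153) = +1·(153/3) since 3 mod 4 = 3, 153 mod 4 = 1; sign now +1
(153/3) = (0/3)   [reduce mod 3]
(0/3) = 0   [gcd(a, n) > 1]; final value = 0

0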